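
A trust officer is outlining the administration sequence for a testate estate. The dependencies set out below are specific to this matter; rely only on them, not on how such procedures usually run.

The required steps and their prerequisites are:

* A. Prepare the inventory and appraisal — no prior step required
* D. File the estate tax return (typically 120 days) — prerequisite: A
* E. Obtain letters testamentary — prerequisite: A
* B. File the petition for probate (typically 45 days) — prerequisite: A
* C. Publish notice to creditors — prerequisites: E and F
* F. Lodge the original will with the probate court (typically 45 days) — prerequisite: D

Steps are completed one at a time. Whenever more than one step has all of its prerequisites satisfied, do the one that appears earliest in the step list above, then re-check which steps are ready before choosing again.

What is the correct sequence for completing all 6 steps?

A has no prerequisites → A first.
Now D, E and B have their prerequisites met. D is listed earlier, so D next.
E, B and F are all available; E is listed earlier → E.
Now B and F have their prerequisites met. B is listed earlier, so B next.
F needed D, now all done → F.
C needed E and F, now all done → C.

A → D → E → B → F → C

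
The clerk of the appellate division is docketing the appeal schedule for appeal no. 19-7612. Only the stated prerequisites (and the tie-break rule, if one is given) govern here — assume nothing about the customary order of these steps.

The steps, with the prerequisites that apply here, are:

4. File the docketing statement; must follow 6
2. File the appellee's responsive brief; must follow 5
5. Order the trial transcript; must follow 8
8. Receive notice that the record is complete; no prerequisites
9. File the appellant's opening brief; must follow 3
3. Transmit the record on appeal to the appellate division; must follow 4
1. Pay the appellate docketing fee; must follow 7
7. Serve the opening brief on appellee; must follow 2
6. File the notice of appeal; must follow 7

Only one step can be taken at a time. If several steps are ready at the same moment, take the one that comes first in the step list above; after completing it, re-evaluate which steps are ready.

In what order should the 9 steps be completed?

8 5 2 7 1 6 4 3 9

8 has no prerequisites → 8 first.
That leaves 5 as the only ready step → 5.
Next only 2 has its prerequisites met → 2.
7 needed 2, now all done → 7.
Ready: 1 and 6. 1 is listed earlier → 1.
Next only 6 has its prerequisites met → 6.
4 needed 6, now all done → 4.
3 needed 4, now all done → 3.
9 needed 3, now all done → 9.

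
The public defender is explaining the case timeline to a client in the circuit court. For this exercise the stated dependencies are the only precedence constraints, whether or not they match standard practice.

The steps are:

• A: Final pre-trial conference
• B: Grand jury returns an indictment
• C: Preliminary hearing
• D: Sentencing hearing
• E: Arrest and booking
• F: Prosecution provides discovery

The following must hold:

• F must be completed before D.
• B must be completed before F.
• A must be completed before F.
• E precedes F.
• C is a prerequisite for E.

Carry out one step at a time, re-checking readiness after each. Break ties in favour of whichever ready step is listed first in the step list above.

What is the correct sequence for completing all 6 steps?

A, B, C, E, F, D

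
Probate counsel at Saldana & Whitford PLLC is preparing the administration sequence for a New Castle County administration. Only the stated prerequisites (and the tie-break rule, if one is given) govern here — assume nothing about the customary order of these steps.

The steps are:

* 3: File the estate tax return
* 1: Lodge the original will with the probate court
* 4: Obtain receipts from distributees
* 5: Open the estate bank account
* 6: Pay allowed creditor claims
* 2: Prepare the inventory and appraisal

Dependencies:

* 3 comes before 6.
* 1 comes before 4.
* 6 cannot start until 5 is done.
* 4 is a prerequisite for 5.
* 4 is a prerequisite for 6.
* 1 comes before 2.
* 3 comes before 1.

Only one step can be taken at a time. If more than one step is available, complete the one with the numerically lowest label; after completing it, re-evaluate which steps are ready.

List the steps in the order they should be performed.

3 is the only step with nothing outstanding, so it goes first.
1 needed 3, now all done → 1.
Ready: 2 and 4. 2 has the earlier label → 2.
4 needed 1, now all done → 4.
5 is the only step now ready → 5.
That leaves 6 as the only ready step → 6.

3, 1, 2, 4, 5, 6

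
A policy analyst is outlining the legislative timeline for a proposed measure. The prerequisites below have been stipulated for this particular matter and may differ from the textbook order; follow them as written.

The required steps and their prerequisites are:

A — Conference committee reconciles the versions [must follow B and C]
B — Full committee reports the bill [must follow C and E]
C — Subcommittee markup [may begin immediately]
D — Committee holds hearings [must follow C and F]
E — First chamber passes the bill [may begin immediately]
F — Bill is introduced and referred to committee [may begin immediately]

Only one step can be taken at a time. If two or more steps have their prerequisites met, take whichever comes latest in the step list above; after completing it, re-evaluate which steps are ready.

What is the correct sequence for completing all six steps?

F → E → C → D → B → A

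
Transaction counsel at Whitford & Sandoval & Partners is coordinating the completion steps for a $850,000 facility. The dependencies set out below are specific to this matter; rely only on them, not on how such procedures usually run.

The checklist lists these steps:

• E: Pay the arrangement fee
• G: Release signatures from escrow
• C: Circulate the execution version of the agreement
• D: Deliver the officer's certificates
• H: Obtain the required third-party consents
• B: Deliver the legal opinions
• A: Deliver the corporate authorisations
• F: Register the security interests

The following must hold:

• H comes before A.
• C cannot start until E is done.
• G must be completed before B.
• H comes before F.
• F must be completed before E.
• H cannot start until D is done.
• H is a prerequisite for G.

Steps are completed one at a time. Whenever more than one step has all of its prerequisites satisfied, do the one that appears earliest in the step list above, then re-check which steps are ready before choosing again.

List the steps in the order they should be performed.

D, H, G, B, A, F, E, C

D has no prerequisites → D first.
That leaves H as the only ready step → H.
G, A and F are all available; G is listed earlier → G.
B now also ready, so the ready set is {B, A, F}; B is listed earlier → B.
A and F are both available; A is listed earlier → A.
F is the only step now ready → F.
That leaves E as the only ready step → E.
C needed E, now all done → C.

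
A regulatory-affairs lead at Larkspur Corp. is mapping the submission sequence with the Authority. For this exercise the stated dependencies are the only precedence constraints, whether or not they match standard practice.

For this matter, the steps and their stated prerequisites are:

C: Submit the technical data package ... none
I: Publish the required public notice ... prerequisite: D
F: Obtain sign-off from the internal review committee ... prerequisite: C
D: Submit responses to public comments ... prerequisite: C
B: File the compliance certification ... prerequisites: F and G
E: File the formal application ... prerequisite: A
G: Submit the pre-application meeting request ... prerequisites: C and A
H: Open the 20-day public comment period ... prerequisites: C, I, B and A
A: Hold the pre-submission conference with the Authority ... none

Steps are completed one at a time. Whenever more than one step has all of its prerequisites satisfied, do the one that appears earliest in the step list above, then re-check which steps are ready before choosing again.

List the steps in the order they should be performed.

C, F, D, I, A, E, G, B, H

C and A have no prerequisites; C is listed earlier, so C is first.
F and D now also ready, so the ready set is {F, D, A}; F is listed earlier → F.
Ready: D and A. D is listed earlier → D.
Now I and A have their prerequisites met. I is listed earlier, so I next.
Next only A has its prerequisites met → A.
Now E and G have their prerequisites met. E is listed earlier, so E next.
That leaves G as the only ready step → G.
That leaves B as the only ready step → B.
H is the only step now ready → H.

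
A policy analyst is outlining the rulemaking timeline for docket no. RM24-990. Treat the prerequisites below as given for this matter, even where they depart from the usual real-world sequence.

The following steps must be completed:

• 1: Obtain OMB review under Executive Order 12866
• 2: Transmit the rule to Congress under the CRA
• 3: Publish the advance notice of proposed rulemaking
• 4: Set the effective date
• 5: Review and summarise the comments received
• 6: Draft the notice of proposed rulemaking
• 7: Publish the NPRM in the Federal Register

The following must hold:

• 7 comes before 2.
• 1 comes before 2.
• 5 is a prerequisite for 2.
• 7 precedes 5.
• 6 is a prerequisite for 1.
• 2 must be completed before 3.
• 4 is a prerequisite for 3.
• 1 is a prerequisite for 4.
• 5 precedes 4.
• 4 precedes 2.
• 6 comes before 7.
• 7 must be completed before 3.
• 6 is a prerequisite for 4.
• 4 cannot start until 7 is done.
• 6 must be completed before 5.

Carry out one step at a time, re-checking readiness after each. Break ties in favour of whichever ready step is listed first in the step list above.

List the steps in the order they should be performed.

6, 1, 7, 5, 4, 2, 3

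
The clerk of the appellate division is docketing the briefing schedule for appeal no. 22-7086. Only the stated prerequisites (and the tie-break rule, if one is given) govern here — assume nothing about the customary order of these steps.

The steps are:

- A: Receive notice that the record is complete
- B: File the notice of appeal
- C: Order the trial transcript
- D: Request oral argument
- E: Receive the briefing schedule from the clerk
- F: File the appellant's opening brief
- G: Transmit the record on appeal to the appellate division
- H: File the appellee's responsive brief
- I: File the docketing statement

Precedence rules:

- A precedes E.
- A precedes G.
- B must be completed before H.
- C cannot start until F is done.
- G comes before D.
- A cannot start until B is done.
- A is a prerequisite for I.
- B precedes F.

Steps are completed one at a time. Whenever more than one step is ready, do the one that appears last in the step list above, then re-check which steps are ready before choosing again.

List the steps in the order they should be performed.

B → H → F → C → A → I → G → E → D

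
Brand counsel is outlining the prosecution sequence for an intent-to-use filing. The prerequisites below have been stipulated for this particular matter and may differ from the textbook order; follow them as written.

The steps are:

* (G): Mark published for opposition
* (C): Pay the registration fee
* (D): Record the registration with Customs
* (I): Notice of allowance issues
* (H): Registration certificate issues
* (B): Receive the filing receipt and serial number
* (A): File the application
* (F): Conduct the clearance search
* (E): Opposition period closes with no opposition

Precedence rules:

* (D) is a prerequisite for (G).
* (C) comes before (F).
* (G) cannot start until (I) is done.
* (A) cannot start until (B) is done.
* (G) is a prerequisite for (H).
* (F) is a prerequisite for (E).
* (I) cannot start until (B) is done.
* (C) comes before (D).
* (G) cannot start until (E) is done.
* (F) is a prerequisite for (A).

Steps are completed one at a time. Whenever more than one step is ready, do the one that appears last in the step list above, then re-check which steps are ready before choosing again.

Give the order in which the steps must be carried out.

(B), (I), (C), (F), (E), (A), (D), (G), (H)

(B) and (C) have no prerequisites; (B) is listed later, so (B) is first.
(I) now also ready, so the ready set is {(I), (C)}; (I) is listed later → (I).
(C) is the only step now ready → (C).
Ready: (F) and (D). (F) is listed later → (F).
Ready: (E), (A) and (D). (E) is listed later → (E).
(A) and (D) are both available; (A) is listed later → (A).
Next only (D) has its prerequisites met → (D).
(G) needed (E), (I) and (D), now all done → (G).
(H) needed (G), now all done → (H).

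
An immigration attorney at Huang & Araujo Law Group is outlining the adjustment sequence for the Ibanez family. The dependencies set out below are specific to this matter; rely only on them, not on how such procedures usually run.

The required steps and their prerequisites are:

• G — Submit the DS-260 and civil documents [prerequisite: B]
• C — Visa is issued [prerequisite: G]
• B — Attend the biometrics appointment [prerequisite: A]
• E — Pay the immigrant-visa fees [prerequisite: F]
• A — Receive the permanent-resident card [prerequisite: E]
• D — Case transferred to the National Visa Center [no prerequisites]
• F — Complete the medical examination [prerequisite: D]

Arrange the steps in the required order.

D → F → E → A → B → G → C

D has no prerequisites → D first.
F needed D, now all done → F.
E is the only step now ready → E.
A needed E, now all done → A.
Next only B has its prerequisites met → B.
G is the only step now ready → G.
C needed G, now all done → C.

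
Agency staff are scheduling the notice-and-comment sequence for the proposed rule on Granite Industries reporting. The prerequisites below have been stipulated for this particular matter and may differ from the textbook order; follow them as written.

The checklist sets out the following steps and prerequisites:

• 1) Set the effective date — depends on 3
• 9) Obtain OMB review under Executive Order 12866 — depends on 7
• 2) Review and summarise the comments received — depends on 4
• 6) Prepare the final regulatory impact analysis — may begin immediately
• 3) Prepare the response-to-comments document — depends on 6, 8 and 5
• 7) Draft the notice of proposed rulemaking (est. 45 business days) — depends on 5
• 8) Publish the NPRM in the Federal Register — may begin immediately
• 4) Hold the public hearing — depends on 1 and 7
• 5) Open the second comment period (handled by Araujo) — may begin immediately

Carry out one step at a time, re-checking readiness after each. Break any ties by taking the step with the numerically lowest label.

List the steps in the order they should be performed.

5 6 7 8 3 1 4 2 9

Nothing is required for 5, 6 and 8. 5 has the earlier label → 5 first.
6, 7 and 8 are all available; 6 has the earlier label → 6.
7 and 8 are both available; 7 has the earlier label → 7.
9 now also ready, so the ready set is {8, 9}; 8 has the earlier label → 8.
Now 3 and 9 have their prerequisites met. 3 has the earlier label, so 3 next.
1 and 9 are both available; 1 has the earlier label → 1.
4 now also ready, so the ready set is {4, 9}; 4 has the earlier label → 4.
2 now also ready, so the ready set is {2, 9}; 2 has the earlier label → 2.
That leaves 9 as the only ready step → 9.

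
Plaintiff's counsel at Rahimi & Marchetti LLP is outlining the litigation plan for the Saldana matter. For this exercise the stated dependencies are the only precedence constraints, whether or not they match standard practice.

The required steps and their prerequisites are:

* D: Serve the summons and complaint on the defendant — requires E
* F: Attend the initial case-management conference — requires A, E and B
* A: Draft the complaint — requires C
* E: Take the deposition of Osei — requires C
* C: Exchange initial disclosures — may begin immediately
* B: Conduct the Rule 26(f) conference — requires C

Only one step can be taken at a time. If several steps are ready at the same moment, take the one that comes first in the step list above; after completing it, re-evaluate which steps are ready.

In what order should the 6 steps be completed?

C, A, E, D, B, F

Only C has no prerequisites, so it is first.
A, E and B are all available; A is listed earlier → A.
Now E and B have their prerequisites met. E is listed earlier, so E next.
D now also ready, so the ready set is {D, B}; D is listed earlier → D.
B is the only step now ready → B.
F is the only step now ready → F.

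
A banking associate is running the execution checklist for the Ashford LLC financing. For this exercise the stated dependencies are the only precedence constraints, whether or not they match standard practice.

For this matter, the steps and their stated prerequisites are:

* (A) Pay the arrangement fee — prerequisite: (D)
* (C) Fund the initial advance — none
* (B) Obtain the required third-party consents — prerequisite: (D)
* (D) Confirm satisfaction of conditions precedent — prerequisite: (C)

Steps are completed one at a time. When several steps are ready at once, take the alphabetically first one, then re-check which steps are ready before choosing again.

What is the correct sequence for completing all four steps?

(C) has no prerequisites → (C) first.
(D) is the only step now ready → (D).
(A) and (B) are both available; (A) has the earlier label → (A).
(B) needed (D), now all done → (B).

(C), (D), (A), (B)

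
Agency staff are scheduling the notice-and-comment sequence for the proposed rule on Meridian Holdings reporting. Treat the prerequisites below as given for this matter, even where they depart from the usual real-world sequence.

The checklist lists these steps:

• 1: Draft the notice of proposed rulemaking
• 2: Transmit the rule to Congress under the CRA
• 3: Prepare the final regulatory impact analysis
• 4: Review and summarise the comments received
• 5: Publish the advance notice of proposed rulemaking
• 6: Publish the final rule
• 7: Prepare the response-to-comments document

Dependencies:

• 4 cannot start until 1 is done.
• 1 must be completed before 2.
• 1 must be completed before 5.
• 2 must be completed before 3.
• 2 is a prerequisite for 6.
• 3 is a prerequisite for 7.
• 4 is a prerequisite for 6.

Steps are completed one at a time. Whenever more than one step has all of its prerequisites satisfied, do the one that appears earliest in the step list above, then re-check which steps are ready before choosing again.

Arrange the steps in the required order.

1 → 2 → 3 → 4 → 5 → 6 → 7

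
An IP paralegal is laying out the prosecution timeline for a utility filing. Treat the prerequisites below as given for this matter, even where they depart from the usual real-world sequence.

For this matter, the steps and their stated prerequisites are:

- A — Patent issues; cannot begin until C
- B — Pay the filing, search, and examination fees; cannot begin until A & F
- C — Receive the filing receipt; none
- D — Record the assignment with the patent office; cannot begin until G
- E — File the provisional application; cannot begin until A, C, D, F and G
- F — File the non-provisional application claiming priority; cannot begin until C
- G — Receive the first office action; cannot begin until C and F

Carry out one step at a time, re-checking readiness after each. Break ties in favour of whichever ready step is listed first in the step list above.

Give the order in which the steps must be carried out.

C, A, F, B, G, D, E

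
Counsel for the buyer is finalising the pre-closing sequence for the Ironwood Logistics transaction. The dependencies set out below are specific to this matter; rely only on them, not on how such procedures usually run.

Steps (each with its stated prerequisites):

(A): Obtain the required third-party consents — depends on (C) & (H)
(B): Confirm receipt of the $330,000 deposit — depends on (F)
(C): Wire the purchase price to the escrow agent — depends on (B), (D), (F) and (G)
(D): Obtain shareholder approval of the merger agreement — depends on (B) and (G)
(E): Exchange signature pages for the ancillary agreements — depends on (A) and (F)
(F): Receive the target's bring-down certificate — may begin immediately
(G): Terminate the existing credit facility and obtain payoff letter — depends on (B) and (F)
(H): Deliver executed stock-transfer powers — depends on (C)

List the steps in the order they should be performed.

Only (F) has no prerequisites, so it is first.
That leaves (B) as the only ready step → (B).
Next only (G) has its prerequisites met → (G).
(D) needed (B) and (G), now all done → (D).
That leaves (C) as the only ready step → (C).
(H) needed (C), now all done → (H).
(A) needed (C) and (H), now all done → (A).
(E) needed (A) and (F), now all done → (E).

(F), (B), (G), (D), (C), (H), (A), (E)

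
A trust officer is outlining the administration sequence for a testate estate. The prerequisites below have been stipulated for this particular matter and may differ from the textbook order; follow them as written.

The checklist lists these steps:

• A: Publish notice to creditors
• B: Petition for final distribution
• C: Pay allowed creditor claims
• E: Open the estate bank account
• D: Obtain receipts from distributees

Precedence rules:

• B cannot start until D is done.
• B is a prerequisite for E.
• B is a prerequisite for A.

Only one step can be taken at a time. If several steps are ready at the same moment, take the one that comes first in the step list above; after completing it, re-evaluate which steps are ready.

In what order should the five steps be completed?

C D B A E

C and D have no prerequisites; C is listed earlier, so C is first.
Next only D has its prerequisites met → D.
That leaves B as the only ready step → B.
Ready: A and E. A is listed earlier → A.
E is the only step now ready → E.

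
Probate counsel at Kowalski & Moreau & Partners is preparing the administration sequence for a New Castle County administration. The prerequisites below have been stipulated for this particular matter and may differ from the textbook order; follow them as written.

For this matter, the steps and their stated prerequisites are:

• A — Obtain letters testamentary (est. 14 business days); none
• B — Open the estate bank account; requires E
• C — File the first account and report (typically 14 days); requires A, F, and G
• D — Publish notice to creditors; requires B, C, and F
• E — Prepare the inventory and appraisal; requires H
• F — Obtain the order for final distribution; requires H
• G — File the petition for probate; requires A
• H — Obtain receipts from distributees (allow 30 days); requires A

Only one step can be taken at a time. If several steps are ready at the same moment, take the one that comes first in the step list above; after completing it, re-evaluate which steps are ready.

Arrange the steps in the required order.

A → G → H → E → B → F → C → D

Only A has no prerequisites, so it is first.
Now G and H have their prerequisites met. G is listed earlier, so G next.
H needed A, now all done → H.
E and F are both available; E is listed earlier → E.
B now also ready, so the ready set is {B, F}; B is listed earlier → B.
That leaves F as the only ready step → F.
C is the only step now ready → C.
That leaves D as the only ready step → D.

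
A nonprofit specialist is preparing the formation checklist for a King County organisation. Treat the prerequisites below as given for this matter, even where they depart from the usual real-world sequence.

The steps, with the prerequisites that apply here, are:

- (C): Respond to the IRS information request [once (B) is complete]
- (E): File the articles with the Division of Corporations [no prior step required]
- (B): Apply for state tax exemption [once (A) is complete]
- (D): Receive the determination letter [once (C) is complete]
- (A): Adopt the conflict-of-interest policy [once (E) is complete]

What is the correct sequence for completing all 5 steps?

(E), (A), (B), (C), (D)

Only (E) has no prerequisites, so it is first.
(A) needed (E), now all done → (A).
(B) needed (A), now all done → (B).
(C) needed (B), now all done → (C).
(D) is the only step now ready → (D).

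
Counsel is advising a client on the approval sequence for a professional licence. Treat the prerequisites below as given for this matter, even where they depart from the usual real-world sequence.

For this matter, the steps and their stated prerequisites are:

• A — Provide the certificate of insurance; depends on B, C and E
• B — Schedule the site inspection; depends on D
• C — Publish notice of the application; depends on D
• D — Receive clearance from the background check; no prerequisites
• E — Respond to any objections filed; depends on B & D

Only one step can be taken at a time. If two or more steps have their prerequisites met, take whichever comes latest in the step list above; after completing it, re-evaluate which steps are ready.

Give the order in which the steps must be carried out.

D, C, B, E, A

Only D has no prerequisites, so it is first.
Now C and B have their prerequisites met. C is listed later, so C next.
B needed D, now all done → B.
That leaves E as the only ready step → E.
Next only A has its prerequisites met → A.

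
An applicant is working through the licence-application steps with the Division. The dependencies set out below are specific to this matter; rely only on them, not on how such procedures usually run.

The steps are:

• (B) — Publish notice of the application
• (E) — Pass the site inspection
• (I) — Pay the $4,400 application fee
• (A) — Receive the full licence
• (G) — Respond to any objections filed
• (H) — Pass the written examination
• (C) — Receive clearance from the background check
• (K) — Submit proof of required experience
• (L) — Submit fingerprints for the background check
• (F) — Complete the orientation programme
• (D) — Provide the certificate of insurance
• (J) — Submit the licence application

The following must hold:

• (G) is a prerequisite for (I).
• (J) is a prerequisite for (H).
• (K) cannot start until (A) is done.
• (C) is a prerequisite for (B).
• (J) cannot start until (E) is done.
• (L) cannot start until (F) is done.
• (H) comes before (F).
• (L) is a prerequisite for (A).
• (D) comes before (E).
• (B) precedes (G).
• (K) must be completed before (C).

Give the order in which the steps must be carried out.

(D) has no prerequisites → (D) first.
(E) is the only step now ready → (E).
(J) needed (E), now all done → (J).
That leaves (H) as the only ready step → (H).
Next only (F) has its prerequisites met → (F).
(L) needed (F), now all done → (L).
Next only (A) has its prerequisites met → (A).
Next only (K) has its prerequisites met → (K).
That leaves (C) as the only ready step → (C).
(B) needed (C), now all done → (B).
That leaves (G) as the only ready step → (G).
(I) is the only step now ready → (I).

(D) (E) (J) (H) (F) (L) (A) (K) (C) (B) (G) (I)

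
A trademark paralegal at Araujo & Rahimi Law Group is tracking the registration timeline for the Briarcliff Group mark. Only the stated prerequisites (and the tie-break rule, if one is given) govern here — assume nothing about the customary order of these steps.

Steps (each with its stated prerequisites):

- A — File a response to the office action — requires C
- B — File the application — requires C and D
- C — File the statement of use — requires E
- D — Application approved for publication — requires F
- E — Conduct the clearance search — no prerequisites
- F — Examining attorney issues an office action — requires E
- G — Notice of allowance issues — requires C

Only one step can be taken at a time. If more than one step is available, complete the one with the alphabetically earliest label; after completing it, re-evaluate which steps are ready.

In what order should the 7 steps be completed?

E → C → A → F → D → B → G

E is the only step with nothing outstanding, so it goes first.
Now C and F have their prerequisites met. C has the earlier label, so C next.
A and G now also ready, so the ready set is {A, F, G}; A has the earlier label → A.
F and G are both available; F has the earlier label → F.
D and G are both available; D has the earlier label → D.
B now also ready, so the ready set is {B, G}; B has the earlier label → B.
G is the only step now ready → G.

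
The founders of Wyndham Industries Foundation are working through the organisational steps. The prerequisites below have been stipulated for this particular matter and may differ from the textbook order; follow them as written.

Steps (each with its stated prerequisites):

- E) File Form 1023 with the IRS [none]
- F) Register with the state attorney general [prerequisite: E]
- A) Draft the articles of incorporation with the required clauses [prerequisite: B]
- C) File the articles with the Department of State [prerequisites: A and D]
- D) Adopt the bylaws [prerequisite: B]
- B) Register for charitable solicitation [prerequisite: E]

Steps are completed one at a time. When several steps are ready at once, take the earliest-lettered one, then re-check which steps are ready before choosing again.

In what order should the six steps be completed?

E, B, A, D, C, F

Only E has no prerequisites, so it is first.
Now B and F have their prerequisites met. B has the earlier label, so B next.
A, D and F are all available; A has the earlier label → A.
Ready: D and F. D has the earlier label → D.
C and F are both available; C has the earlier label → C.
Next only F has its prerequisites met → F.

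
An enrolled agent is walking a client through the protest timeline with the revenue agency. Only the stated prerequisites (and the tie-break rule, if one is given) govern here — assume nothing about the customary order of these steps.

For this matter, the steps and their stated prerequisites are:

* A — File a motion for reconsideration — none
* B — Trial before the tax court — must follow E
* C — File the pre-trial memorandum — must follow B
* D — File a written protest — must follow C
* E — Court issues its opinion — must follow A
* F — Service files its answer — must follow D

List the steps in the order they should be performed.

Only A has no prerequisites, so it is first.
Next only E has its prerequisites met → E.
B needed E, now all done → B.
C needed B, now all done → C.
Next only D has its prerequisites met → D.
F needed D, now all done → F.

A, E, B, C, D, F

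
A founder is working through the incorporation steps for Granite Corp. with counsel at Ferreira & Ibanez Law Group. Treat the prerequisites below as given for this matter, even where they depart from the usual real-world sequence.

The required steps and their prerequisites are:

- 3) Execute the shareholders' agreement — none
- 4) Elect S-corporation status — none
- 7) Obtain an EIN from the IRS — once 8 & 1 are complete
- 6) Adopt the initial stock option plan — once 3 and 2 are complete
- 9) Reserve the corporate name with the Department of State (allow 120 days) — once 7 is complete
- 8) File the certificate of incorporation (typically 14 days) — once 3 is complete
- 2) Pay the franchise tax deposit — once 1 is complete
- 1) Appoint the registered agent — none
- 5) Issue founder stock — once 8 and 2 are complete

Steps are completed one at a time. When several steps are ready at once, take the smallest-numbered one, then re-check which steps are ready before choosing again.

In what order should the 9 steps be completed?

Nothing is required for 1, 3 and 4. 1 has the earlier label → 1 first.
2 now also ready, so the ready set is {2, 3, 4}; 2 has the earlier label → 2.
Now 3 and 4 have their prerequisites met. 3 has the earlier label, so 3 next.
6 and 8 now also ready, so the ready set is {4, 6, 8}; 4 has the earlier label → 4.
Now 6 and 8 have their prerequisites met. 6 has the earlier label, so 6 next.
That leaves 8 as the only ready step → 8.
Ready: 5 and 7. 5 has the earlier label → 5.
That leaves 7 as the only ready step → 7.
That leaves 9 as the only ready step → 9.

1 → 2 → 3 → 4 → 6 → 8 → 5 → 7 → 9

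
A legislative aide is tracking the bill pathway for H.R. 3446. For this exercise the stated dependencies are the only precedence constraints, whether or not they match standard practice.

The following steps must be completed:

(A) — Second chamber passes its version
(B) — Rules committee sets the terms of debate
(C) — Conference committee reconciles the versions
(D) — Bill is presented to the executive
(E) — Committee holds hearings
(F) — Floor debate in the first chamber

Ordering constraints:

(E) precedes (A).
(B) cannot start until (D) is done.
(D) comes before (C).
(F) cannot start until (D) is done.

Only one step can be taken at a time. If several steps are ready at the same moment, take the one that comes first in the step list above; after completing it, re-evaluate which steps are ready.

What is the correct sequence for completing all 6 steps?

(D) and (E) have no prerequisites; (D) is listed earlier, so (D) is first.
(B), (C), (E) and (F) are all available; (B) is listed earlier → (B).
Ready: (C), (E) and (F). (C) is listed earlier → (C).
Ready: (E) and (F). (E) is listed earlier → (E).
(A) now also ready, so the ready set is {(A), (F)}; (A) is listed earlier → (A).
(F) is the only step now ready → (F).

(D), (B), (C), (E), (A), (F)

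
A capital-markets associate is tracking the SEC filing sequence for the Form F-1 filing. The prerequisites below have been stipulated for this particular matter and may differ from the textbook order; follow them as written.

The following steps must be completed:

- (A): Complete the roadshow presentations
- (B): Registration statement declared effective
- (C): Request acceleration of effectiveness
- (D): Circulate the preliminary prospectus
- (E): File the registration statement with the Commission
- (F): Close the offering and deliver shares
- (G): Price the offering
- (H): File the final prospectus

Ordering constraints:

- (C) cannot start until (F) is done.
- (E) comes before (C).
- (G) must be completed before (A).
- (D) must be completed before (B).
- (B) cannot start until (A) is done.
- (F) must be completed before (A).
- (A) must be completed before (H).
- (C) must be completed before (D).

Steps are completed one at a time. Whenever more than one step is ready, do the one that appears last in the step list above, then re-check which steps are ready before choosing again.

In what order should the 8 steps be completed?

(G), (F) and (E) have no prerequisites; (G) is listed later, so (G) is first.
Ready: (F) and (E). (F) is listed later → (F).
(E) and (A) are both available; (E) is listed later → (E).
Ready: (C) and (A). (C) is listed later → (C).
Now (D) and (A) have their prerequisites met. (D) is listed later, so (D) next.
(A) needed (G) and (F), now all done → (A).
Ready: (H) and (B). (H) is listed later → (H).
(B) needed (D) and (A), now all done → (B).

(G), (F), (E), (C), (D), (A), (H), (B)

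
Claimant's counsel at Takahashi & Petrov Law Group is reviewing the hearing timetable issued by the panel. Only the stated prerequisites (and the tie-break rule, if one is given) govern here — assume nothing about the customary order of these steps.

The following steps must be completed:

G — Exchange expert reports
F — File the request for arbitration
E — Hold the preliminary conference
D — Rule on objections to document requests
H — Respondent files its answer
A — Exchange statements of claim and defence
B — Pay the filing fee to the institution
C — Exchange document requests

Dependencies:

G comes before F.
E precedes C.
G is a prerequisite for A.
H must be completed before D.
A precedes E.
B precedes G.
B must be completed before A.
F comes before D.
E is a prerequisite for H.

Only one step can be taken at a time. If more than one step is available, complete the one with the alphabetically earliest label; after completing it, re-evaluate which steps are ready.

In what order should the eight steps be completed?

B G A E C F H D

B is the only step with nothing outstanding, so it goes first.
G needed B, now all done → G.
Now A and F have their prerequisites met. A has the earlier label, so A next.
E and F are both available; E has the earlier label → E.
C and H now also ready, so the ready set is {C, F, H}; C has the earlier label → C.
Ready: F and H. F has the earlier label → F.
Next only H has its prerequisites met → H.
D needed F and H, now all done → D.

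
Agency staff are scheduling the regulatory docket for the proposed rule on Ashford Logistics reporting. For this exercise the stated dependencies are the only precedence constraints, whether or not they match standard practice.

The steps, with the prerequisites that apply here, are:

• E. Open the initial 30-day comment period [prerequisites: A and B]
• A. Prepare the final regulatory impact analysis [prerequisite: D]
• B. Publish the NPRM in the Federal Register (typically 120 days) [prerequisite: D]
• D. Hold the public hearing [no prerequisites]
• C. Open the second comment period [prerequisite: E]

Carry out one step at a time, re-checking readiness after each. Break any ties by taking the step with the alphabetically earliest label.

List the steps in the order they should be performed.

D, A, B, E, C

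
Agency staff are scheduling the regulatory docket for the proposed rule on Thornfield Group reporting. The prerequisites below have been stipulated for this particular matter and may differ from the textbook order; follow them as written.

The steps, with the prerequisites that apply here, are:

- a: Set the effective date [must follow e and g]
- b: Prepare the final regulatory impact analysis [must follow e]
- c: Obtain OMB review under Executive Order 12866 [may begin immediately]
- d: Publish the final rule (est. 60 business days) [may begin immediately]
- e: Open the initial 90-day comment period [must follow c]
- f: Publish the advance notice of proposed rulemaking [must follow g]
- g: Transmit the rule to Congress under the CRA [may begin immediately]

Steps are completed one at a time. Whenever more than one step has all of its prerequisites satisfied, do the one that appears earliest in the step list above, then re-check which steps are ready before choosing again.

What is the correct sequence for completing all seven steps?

c d e b g a f

c, d and g have no prerequisites; c is listed earlier, so c is first.
e now also ready, so the ready set is {d, e, g}; d is listed earlier → d.
Now e and g have their prerequisites met. e is listed earlier, so e next.
b now also ready, so the ready set is {b, g}; b is listed earlier → b.
g is the only step now ready → g.
Ready: a and f. a is listed earlier → a.
Next only f has its prerequisites met → f.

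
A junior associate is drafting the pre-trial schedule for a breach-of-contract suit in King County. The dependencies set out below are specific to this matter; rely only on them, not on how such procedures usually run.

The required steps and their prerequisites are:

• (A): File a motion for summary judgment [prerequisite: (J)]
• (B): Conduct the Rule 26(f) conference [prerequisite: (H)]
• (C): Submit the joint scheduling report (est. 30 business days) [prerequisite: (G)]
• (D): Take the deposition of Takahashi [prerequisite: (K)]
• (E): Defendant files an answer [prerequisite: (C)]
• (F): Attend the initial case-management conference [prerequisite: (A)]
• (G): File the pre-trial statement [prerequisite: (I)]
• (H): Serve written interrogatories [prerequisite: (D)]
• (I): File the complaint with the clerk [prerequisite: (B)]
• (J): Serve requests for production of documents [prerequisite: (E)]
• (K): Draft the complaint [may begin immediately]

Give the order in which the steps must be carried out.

(K) (D) (H) (B) (I) (G) (C) (E) (J) (A) (F)

(K) is the only step with nothing outstanding, so it goes first.
Next only (D) has its prerequisites met → (D).
(H) needed (D), now all done → (H).
(B) needed (H), now all done → (B).
(I) needed (B), now all done → (I).
Next only (G) has its prerequisites met → (G).
(C) needed (G), now all done → (C).
(E) is the only step now ready → (E).
(J) needed (E), now all done → (J).
That leaves (A) as the only ready step → (A).
(F) is the only step now ready → (F).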